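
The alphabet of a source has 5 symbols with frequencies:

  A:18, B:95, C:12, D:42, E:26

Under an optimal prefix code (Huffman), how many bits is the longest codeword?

Merge the two lowest-weight nodes at each step:
merge C(12) and A(18): 30
merge E(26) and 30: 56
merge D(42) and 56: 98
merge B(95) and 98: 193
The rarest symbols sit at the bottom; the longest codeword is 4 bits.

4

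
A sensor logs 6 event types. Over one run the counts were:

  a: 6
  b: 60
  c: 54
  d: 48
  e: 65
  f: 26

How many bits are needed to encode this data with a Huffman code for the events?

Merge the two smallest weights repeatedly:
combine a(6), f(26) → 32
combine 32, d(48) → 80
combine c(54), b(60) → 114
combine e(65), 80 → 145
combine 114, 145 → 259
The encoded length is the sum of every internal node's weight: 32 + 80 + 114 + 145 + 259 = 630 bits.

630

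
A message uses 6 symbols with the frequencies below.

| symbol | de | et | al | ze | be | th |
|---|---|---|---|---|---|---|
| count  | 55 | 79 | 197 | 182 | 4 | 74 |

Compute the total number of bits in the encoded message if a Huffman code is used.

1374

Greedily combine the two least-frequent nodes:
be(4) + de(55) → 59
59 + th(74) → 133
et(79) + 133 → 212
ze(182) + al(197) → 379
212 + 379 → 591
The encoded length is the sum of every internal node's weight: 59 + 133 + 212 + 379 + 591 = 1374 bits.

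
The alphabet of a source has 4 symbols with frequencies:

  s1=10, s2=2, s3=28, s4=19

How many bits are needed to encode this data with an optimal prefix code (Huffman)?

Greedily combine the two least-frequent nodes:
combine s2(2), s1(10) → 12
combine 12, s4(19) → 31
combine s3(28), 31 → 59
Total encoded bits = sum of merged weights = 12 + 31 + 59 = 102.

102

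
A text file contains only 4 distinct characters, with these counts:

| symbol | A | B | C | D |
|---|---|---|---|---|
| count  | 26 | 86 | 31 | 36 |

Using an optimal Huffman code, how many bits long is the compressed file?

Build the Huffman tree bottom-up:
A(26) + C(31) → 57
D(36) + 57 → 93
B(86) + 93 → 179
Total encoded bits = sum of merged weights = 57 + 93 + 179 = 329.

329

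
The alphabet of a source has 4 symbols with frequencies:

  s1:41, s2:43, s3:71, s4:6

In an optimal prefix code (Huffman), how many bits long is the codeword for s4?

Huffman merges, smallest pair first:
s4(6) + s1(41) → 47
s2(43) + 47 → 90
s3(71) + 90 → 161
s4's leaf is at depth 3, giving a 3-bit codeword.

3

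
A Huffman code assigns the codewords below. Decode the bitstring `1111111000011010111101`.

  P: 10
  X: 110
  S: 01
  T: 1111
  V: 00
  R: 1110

TRVSPPTS

Read left to right; each codeword is recognised as soon as it completes (prefix code):
  1111→T | 1110→R | 00→V | 01→S | 10→P | 10→P | 1111→T | 01→S
Decoded message: TRVSPPTS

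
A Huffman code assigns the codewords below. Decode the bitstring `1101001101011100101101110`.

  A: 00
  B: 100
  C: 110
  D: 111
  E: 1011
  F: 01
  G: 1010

CBCEBEFC

Read left to right; each codeword is recognised as soon as it completes (prefix code):
  110→C | 100→B | 110→C | 1011→E | 100→B | 1011→E | 01→F | 110→C
Decoded message: CBCEBEFC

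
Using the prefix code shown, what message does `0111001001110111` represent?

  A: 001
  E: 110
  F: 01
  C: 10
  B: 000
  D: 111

FEFAED

Read left to right; each codeword is recognised as soon as it completes (prefix code):
  01→F | 110→E | 01→F | 001→A | 110→E | 111→D
Decoded message: FEFAED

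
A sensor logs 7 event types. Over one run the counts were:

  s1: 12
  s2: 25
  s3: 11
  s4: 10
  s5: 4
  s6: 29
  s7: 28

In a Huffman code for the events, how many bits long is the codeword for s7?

2

Build the tree from the bottom:
combine s5(4), s4(10) → 14
combine s3(11), s1(12) → 23
combine 14, 23 → 37
combine s2(25), s7(28) → 53
combine s6(29), 37 → 66
combine 53, 66 → 119
The subtree containing s7 is merged 2 times, so code length = 2.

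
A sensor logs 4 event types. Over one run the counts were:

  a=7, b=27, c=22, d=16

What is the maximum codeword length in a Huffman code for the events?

3

Merge the two lowest-weight nodes at each step:
a(7) + d(16) → 23
c(22) + 23 → 45
b(27) + 45 → 72
The first pair merged (a, d) ends up deepest, at depth 3.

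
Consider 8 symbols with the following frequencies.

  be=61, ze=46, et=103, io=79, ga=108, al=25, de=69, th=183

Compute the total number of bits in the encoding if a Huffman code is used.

Merge the two smallest weights repeatedly:
merge al(25) and ze(46): 71
merge be(61) and de(69): 130
merge 71 and io(79): 150
merge et(103) and ga(108): 211
merge 130 and 150: 280
merge th(183) and 211: 394
merge 280 and 394: 674
Total encoded bits = sum of merged weights = 71 + 130 + 150 + 211 + 280 + 394 + 674 = 1910.

1910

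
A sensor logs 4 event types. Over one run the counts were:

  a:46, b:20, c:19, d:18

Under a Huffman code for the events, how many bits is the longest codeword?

Merge the two lowest-weight nodes at each step:
merge d(18) and c(19): 37
merge b(20) and 37: 57
merge a(46) and 57: 103
The rarest symbols sit at the bottom; the longest codeword is 3 bits.

3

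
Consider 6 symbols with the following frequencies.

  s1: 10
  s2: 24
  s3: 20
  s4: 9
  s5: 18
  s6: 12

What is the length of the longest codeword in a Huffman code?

Merge the two lowest-weight nodes at each step:
combine s4(9), s1(10) → 19
combine s6(12), s5(18) → 30
combine 19, s3(20) → 39
combine s2(24), 30 → 54
combine 39, 54 → 93
The rarest symbols sit at the bottom; the longest codeword is 3 bits.

3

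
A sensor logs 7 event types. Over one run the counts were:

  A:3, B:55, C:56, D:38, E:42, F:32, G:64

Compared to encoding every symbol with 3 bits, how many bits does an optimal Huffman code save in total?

85

Fixed-length: 3 bits × 290 symbols = 870 bits.
Huffman merges:
combine A(3), F(32) → 35
combine 35, D(38) → 73
combine E(42), B(55) → 97
combine C(56), G(64) → 120
combine 73, 97 → 170
combine 120, 170 → 290
Huffman total = 35 + 73 + 97 + 120 + 170 + 290 = 785 bits.
Saving = 870 − 785 = 85 bits.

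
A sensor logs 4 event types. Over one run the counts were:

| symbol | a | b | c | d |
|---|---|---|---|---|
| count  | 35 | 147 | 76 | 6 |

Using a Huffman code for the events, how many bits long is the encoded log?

422

Merge the two smallest weights repeatedly:
merge d(6) and a(35): 41
merge 41 and c(76): 117
merge 117 and b(147): 264
Each symbol's bit-cost is frequency × depth; summing gives 422 bits (equivalently 41 + 117 + 264).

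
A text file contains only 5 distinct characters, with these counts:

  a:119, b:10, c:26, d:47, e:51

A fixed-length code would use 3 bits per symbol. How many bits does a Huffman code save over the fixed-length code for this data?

253

Fixed-length: 3 bits × 253 symbols = 759 bits.
Huffman merges:
merge b(10) and c(26): 36
merge 36 and d(47): 83
merge e(51) and 83: 134
merge a(119) and 134: 253
Huffman total = 36 + 83 + 134 + 253 = 506 bits.
Saving = 759 − 506 = 253 bits.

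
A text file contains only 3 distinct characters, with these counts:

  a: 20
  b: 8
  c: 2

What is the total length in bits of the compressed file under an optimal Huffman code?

40

Greedily combine the two least-frequent nodes:
combine c(2), b(8) → 10
combine 10, a(20) → 30
Each symbol's bit-cost is frequency × depth; summing gives 40 bits (equivalently 10 + 30).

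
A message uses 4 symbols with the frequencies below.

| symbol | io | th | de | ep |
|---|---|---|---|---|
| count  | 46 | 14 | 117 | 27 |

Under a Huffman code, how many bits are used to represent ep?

Huffman merges, smallest pair first:
th(14) + ep(27) → 41
41 + io(46) → 87
87 + de(117) → 204
ep sits 3 levels below the root, so its codeword is 3 bits.

3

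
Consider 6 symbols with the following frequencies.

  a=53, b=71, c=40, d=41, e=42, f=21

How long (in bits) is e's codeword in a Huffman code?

Huffman merges, smallest pair first:
combine f(21), c(40) → 61
combine d(41), e(42) → 83
combine a(53), 61 → 114
combine b(71), 83 → 154
combine 114, 154 → 268
e's leaf is at depth 3, giving a 3-bit codeword.

3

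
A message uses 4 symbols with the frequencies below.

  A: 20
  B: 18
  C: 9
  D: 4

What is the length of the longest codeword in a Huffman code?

3

Merge the two lowest-weight nodes at each step:
D(4) + C(9) → 13
13 + B(18) → 31
A(20) + 31 → 51
The rarest symbols sit at the bottom; the longest codeword is 3 bits.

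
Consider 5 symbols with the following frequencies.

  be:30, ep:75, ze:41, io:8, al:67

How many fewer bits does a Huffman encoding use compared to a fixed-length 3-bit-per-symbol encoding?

183

Fixed-length: 3 bits × 221 symbols = 663 bits.
Huffman merges:
combine io(8), be(30) → 38
combine 38, ze(41) → 79
combine al(67), ep(75) → 142
combine 79, 142 → 221
Huffman total = 38 + 79 + 142 + 221 = 480 bits.
Saving = 663 − 480 = 183 bits.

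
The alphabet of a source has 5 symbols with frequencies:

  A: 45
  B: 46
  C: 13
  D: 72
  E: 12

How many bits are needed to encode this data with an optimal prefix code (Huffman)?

399

Build the Huffman tree bottom-up:
merge E(12) and C(13): 25
merge 25 and A(45): 70
merge B(46) and 70: 116
merge D(72) and 116: 188
Each symbol's bit-cost is frequency × depth; summing gives 399 bits (equivalently 25 + 70 + 116 + 188).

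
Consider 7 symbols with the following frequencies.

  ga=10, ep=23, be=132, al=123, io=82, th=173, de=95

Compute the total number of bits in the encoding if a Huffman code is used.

Merge the two smallest weights repeatedly:
merge ga(10) and ep(23): 33
merge 33 and io(82): 115
merge de(95) and 115: 210
merge al(123) and be(132): 255
merge th(173) and 210: 383
merge 255 and 383: 638
The encoded length is the sum of every internal node's weight: 33 + 115 + 210 + 255 + 383 + 638 = 1634 bits.

1634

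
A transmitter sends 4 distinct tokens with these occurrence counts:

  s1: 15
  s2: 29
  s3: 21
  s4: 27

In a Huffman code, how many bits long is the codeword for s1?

2

Huffman merges, smallest pair first:
combine s1(15), s3(21) → 36
combine s4(27), s2(29) → 56
combine 36, 56 → 92
s1's leaf is at depth 2, giving a 2-bit codeword.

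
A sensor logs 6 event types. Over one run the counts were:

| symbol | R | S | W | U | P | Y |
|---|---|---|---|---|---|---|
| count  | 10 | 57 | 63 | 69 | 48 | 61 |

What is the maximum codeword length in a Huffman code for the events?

4

Merge the two lowest-weight nodes at each step:
R(10) + P(48) → 58
S(57) + 58 → 115
Y(61) + W(63) → 124
U(69) + 115 → 184
124 + 184 → 308
The first pair merged (R, P) ends up deepest, at depth 4.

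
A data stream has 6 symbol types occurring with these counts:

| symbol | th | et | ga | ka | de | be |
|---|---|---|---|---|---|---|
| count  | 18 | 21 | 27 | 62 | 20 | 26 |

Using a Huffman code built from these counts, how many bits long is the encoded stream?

433

Merge the two smallest weights repeatedly:
combine th(18), de(20) → 38
combine et(21), be(26) → 47
combine ga(27), 38 → 65
combine 47, ka(62) → 109
combine 65, 109 → 174
The encoded length is the sum of every internal node's weight: 38 + 47 + 65 + 109 + 174 = 433 bits.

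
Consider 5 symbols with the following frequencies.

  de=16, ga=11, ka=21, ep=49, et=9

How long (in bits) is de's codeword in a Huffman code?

3

Repeatedly merge the two smallest:
et(9) + ga(11) → 20
de(16) + 20 → 36
ka(21) + 36 → 57
ep(49) + 57 → 106
The subtree containing de is merged 3 times, so code length = 3.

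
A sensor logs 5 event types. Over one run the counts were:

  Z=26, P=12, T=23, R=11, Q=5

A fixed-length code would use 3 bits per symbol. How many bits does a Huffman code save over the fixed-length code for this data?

61

Fixed-length: 3 bits × 77 symbols = 231 bits.
Huffman merges:
combine Q(5), R(11) → 16
combine P(12), 16 → 28
combine T(23), Z(26) → 49
combine 28, 49 → 77
Huffman total = 16 + 28 + 49 + 77 = 170 bits.
Saving = 231 − 170 = 61 bits.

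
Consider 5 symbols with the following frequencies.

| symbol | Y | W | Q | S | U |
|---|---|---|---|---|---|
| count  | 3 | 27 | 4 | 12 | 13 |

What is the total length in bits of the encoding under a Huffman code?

Greedily combine the two least-frequent nodes:
Y(3) + Q(4) → 7
7 + S(12) → 19
U(13) + 19 → 32
W(27) + 32 → 59
The encoded length is the sum of every internal node's weight: 7 + 19 + 32 + 59 = 117 bits.

117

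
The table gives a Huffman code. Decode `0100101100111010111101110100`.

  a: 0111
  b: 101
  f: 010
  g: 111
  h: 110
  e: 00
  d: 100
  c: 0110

Read left to right; each codeword is recognised as soon as it completes (prefix code):
  010→f | 010→f | 110→h | 0111→a | 010→f | 111→g | 101→b | 110→h | 100→d
Decoded message: ffhafgbhd

ffhafgbhd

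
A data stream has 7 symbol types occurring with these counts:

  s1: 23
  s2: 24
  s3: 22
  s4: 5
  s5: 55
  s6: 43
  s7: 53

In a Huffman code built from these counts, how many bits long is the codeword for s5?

2

Huffman merges, smallest pair first:
merge s4(5) and s3(22): 27
merge s1(23) and s2(24): 47
merge 27 and s6(43): 70
merge 47 and s7(53): 100
merge s5(55) and 70: 125
merge 100 and 125: 225
s5's leaf is at depth 2, giving a 2-bit codeword.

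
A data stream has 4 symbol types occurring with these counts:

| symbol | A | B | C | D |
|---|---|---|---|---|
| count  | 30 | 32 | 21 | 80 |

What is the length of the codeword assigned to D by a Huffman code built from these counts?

Repeatedly merge the two smallest:
merge C(21) and A(30): 51
merge B(32) and 51: 83
merge D(80) and 83: 163
D sits one level below the root: a 1-bit codeword.

1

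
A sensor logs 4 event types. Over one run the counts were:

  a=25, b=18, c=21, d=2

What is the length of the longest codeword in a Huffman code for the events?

3

Merge the two lowest-weight nodes at each step:
combine d(2), b(18) → 20
combine 20, c(21) → 41
combine a(25), 41 → 66
Maximum depth reached is 3.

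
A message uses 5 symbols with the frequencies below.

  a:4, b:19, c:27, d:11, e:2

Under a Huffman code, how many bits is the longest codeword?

Merge the two lowest-weight nodes at each step:
combine e(2), a(4) → 6
combine 6, d(11) → 17
combine 17, b(19) → 36
combine c(27), 36 → 63
The rarest symbols sit at the bottom; the longest codeword is 4 bits.

4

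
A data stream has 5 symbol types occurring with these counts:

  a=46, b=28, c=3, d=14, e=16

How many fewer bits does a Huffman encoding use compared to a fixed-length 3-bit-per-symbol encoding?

103

Fixed-length: 3 bits × 107 symbols = 321 bits.
Huffman merges:
combine c(3), d(14) → 17
combine e(16), 17 → 33
combine b(28), 33 → 61
combine a(46), 61 → 107
Huffman total = 17 + 33 + 61 + 107 = 218 bits.
Saving = 321 − 218 = 103 bits.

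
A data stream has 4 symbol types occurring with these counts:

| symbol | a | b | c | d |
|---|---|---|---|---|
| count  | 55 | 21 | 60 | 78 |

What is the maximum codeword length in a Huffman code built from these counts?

3

Merge the two lowest-weight nodes at each step:
combine b(21), a(55) → 76
combine c(60), 76 → 136
combine d(78), 136 → 214
The first pair merged (b, a) ends up deepest, at depth 3.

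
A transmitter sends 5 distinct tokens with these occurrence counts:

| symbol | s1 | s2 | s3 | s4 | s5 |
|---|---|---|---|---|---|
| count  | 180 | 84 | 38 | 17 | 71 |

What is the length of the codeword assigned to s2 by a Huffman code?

2

Repeatedly merge the two smallest:
merge s4(17) and s3(38): 55
merge 55 and s5(71): 126
merge s2(84) and 126: 210
merge s1(180) and 210: 390
The subtree containing s2 is merged 2 times, so code length = 2.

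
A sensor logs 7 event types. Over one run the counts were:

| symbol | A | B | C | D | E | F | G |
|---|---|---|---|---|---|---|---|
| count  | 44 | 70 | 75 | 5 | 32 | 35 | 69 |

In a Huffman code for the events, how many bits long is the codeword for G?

Repeatedly merge the two smallest:
combine D(5), E(32) → 37
combine F(35), 37 → 72
combine A(44), G(69) → 113
combine B(70), 72 → 142
combine C(75), 113 → 188
combine 142, 188 → 330
G's leaf is at depth 3, giving a 3-bit codeword.

3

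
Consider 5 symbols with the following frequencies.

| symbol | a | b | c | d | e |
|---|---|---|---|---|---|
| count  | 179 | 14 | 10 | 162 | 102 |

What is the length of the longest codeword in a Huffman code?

Merge the two lowest-weight nodes at each step:
combine c(10), b(14) → 24
combine 24, e(102) → 126
combine 126, d(162) → 288
combine a(179), 288 → 467
Maximum depth reached is 4.

4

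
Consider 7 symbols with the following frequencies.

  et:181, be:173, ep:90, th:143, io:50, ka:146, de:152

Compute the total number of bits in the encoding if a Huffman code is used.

2591

Greedily combine the two least-frequent nodes:
io(50) + ep(90) → 140
140 + th(143) → 283
ka(146) + de(152) → 298
be(173) + et(181) → 354
283 + 298 → 581
354 + 581 → 935
Total encoded bits = sum of merged weights = 140 + 283 + 298 + 354 + 581 + 935 = 2591.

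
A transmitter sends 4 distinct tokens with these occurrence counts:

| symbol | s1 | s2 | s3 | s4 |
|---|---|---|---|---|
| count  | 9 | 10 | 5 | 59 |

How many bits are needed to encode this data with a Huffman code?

Merge the two smallest weights repeatedly:
combine s3(5), s1(9) → 14
combine s2(10), 14 → 24
combine 24, s4(59) → 83
The encoded length is the sum of every internal node's weight: 14 + 24 + 83 = 121 bits.

121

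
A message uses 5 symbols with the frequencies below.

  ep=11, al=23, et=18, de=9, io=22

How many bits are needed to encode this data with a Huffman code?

186

Greedily combine the two least-frequent nodes:
merge de(9) and ep(11): 20
merge et(18) and 20: 38
merge io(22) and al(23): 45
merge 38 and 45: 83
Total encoded bits = sum of merged weights = 20 + 38 + 45 + 83 = 186.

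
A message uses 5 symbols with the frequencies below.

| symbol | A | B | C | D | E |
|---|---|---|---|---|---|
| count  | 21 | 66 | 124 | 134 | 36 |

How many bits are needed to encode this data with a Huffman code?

Build the Huffman tree bottom-up:
combine A(21), E(36) → 57
combine 57, B(66) → 123
combine 123, C(124) → 247
combine D(134), 247 → 381
The encoded length is the sum of every internal node's weight: 57 + 123 + 247 + 381 = 808 bits.

808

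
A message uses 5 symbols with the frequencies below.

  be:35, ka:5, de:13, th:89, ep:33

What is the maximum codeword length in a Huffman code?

Merge the two lowest-weight nodes at each step:
ka(5) + de(13) → 18
18 + ep(33) → 51
be(35) + 51 → 86
86 + th(89) → 175
The rarest symbols sit at the bottom; the longest codeword is 4 bits.

4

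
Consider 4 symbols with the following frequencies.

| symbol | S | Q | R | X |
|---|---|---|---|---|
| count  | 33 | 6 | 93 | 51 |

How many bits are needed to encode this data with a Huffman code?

312

Build the Huffman tree bottom-up:
merge Q(6) and S(33): 39
merge 39 and X(51): 90
merge 90 and R(93): 183
Total encoded bits = sum of merged weights = 39 + 90 + 183 = 312.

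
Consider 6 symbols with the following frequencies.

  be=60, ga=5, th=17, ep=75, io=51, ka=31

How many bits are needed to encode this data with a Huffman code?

553

Merge the two smallest weights repeatedly:
ga(5) + th(17) → 22
22 + ka(31) → 53
io(51) + 53 → 104
be(60) + ep(75) → 135
104 + 135 → 239
Total encoded bits = sum of merged weights = 22 + 53 + 104 + 135 + 239 = 553.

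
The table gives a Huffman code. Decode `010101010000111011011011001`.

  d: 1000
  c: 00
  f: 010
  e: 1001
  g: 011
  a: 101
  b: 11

fafcgaaae

Read left to right; each codeword is recognised as soon as it completes (prefix code):
  010→f | 101→a | 010→f | 00→c | 011→g | 101→a | 101→a | 101→a | 1001→e
Decoded message: fafcgaaae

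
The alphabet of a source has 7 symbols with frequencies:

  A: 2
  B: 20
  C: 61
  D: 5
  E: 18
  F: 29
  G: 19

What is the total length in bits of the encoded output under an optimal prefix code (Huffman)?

372

Greedily combine the two least-frequent nodes:
combine A(2), D(5) → 7
combine 7, E(18) → 25
combine G(19), B(20) → 39
combine 25, F(29) → 54
combine 39, 54 → 93
combine C(61), 93 → 154
Each symbol's bit-cost is frequency × depth; summing gives 372 bits (equivalently 7 + 25 + 39 + 54 + 93 + 154).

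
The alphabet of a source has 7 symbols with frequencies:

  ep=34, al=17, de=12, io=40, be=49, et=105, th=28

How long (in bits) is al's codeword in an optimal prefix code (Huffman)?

4

Repeatedly merge the two smallest:
de(12) + al(17) → 29
th(28) + 29 → 57
ep(34) + io(40) → 74
be(49) + 57 → 106
74 + et(105) → 179
106 + 179 → 285
al's leaf is at depth 4, giving a 4-bit codeword.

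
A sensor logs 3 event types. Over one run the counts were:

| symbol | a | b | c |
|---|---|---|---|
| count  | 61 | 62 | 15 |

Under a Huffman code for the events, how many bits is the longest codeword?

Merge the two lowest-weight nodes at each step:
c(15) + a(61) → 76
b(62) + 76 → 138
Maximum depth reached is 2.

2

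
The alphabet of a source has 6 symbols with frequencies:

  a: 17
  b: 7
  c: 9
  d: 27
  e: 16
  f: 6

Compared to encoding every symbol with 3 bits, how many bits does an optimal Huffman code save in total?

Fixed-length: 3 bits × 82 symbols = 246 bits.
Huffman merges:
merge f(6) and b(7): 13
merge c(9) and 13: 22
merge e(16) and a(17): 33
merge 22 and d(27): 49
merge 33 and 49: 82
Huffman total = 13 + 22 + 33 + 49 + 82 = 199 bits.
Saving = 246 − 199 = 47 bits.

47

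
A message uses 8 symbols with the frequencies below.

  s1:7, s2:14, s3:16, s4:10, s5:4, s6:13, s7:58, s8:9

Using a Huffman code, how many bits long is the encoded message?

331

Merge the two smallest weights repeatedly:
merge s5(4) and s1(7): 11
merge s8(9) and s4(10): 19
merge 11 and s6(13): 24
merge s2(14) and s3(16): 30
merge 19 and 24: 43
merge 30 and 43: 73
merge s7(58) and 73: 131
The encoded length is the sum of every internal node's weight: 11 + 19 + 24 + 30 + 43 + 73 + 131 = 331 bits.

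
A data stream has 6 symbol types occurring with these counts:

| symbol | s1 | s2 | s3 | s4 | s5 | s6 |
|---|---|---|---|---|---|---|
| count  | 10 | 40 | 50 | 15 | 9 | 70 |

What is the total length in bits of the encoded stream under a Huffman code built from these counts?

Build the Huffman tree bottom-up:
merge s5(9) and s1(10): 19
merge s4(15) and 19: 34
merge 34 and s2(40): 74
merge s3(50) and s6(70): 120
merge 74 and 120: 194
The encoded length is the sum of every internal node's weight: 19 + 34 + 74 + 120 + 194 = 441 bits.

441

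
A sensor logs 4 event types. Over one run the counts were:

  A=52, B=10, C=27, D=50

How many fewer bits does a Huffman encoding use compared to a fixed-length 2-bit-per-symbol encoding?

Fixed-length: 2 bits × 139 symbols = 278 bits.
Huffman merges:
merge B(10) and C(27): 37
merge 37 and D(50): 87
merge A(52) and 87: 139
Huffman total = 37 + 87 + 139 = 263 bits.
Saving = 278 − 263 = 15 bits.

15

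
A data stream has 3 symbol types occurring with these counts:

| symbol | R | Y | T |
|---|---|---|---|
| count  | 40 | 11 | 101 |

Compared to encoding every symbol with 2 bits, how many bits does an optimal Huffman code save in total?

Fixed-length: 2 bits × 152 symbols = 304 bits.
Huffman merges:
merge Y(11) and R(40): 51
merge 51 and T(101): 152
Huffman total = 51 + 152 = 203 bits.
Saving = 304 − 203 = 101 bits.

101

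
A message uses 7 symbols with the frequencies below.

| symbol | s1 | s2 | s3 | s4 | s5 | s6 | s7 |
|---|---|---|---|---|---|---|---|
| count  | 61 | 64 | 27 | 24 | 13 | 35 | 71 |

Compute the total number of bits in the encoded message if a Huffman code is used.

787

Build the Huffman tree bottom-up:
combine s5(13), s4(24) → 37
combine s3(27), s6(35) → 62
combine 37, s1(61) → 98
combine 62, s2(64) → 126
combine s7(71), 98 → 169
combine 126, 169 → 295
Each symbol's bit-cost is frequency × depth; summing gives 787 bits (equivalently 37 + 62 + 98 + 126 + 169 + 295).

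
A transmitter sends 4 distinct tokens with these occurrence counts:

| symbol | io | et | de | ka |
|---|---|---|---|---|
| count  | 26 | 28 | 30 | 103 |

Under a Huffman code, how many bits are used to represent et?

Huffman merges, smallest pair first:
io(26) + et(28) → 54
de(30) + 54 → 84
84 + ka(103) → 187
et's leaf is at depth 3, giving a 3-bit codeword.

3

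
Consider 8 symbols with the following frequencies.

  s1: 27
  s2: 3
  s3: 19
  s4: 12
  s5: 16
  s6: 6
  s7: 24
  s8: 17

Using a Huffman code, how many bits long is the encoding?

Greedily combine the two least-frequent nodes:
merge s2(3) and s6(6): 9
merge 9 and s4(12): 21
merge s5(16) and s8(17): 33
merge s3(19) and 21: 40
merge s7(24) and s1(27): 51
merge 33 and 40: 73
merge 51 and 73: 124
Each symbol's bit-cost is frequency × depth; summing gives 351 bits (equivalently 9 + 21 + 33 + 40 + 51 + 73 + 124).

351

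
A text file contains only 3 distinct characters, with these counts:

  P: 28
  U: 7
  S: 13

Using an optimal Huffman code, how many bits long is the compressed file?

68

Greedily combine the two least-frequent nodes:
merge U(7) and S(13): 20
merge 20 and P(28): 48
The encoded length is the sum of every internal node's weight: 20 + 48 = 68 bits.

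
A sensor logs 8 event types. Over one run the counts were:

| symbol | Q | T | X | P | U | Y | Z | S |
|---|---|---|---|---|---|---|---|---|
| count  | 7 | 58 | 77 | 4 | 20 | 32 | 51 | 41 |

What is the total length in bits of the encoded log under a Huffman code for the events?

Build the Huffman tree bottom-up:
merge P(4) and Q(7): 11
merge 11 and U(20): 31
merge 31 and Y(32): 63
merge S(41) and Z(51): 92
merge T(58) and 63: 121
merge X(77) and 92: 169
merge 121 and 169: 290
Each symbol's bit-cost is frequency × depth; summing gives 777 bits (equivalently 11 + 31 + 63 + 92 + 121 + 169 + 290).

777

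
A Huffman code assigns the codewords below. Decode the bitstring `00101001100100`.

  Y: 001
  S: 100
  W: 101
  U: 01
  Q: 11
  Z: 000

Read left to right; each codeword is recognised as soon as it completes (prefix code):
  001→Y | 01→U | 001→Y | 100→S | 100→S
Decoded message: YUYSS

YUYSS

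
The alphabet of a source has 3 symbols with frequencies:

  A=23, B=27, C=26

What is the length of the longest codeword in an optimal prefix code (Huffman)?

2

Merge the two lowest-weight nodes at each step:
combine A(23), C(26) → 49
combine B(27), 49 → 76
Maximum depth reached is 2.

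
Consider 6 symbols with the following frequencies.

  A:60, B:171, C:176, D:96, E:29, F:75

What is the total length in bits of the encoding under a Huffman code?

Greedily combine the two least-frequent nodes:
merge E(29) and A(60): 89
merge F(75) and 89: 164
merge D(96) and 164: 260
merge B(171) and C(176): 347
merge 260 and 347: 607
Total encoded bits = sum of merged weights = 89 + 164 + 260 + 347 + 607 = 1467.

1467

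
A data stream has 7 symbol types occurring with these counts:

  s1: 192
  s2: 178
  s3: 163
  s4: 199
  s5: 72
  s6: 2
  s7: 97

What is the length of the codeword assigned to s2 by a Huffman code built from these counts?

Huffman merges, smallest pair first:
combine s6(2), s5(72) → 74
combine 74, s7(97) → 171
combine s3(163), 171 → 334
combine s2(178), s1(192) → 370
combine s4(199), 334 → 533
combine 370, 533 → 903
s2 sits 2 levels below the root, so its codeword is 2 bits.

2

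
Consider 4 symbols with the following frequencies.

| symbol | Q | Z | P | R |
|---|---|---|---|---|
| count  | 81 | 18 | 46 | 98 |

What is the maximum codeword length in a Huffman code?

Merge the two lowest-weight nodes at each step:
Z(18) + P(46) → 64
64 + Q(81) → 145
R(98) + 145 → 243
Maximum depth reached is 3.

3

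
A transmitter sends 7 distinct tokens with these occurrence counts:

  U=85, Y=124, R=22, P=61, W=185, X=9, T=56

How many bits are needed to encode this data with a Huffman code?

Greedily combine the two least-frequent nodes:
merge X(9) and R(22): 31
merge 31 and T(56): 87
merge P(61) and U(85): 146
merge 87 and Y(124): 211
merge 146 and W(185): 331
merge 211 and 331: 542
The encoded length is the sum of every internal node's weight: 31 + 87 + 146 + 211 + 331 + 542 = 1348 bits.

1348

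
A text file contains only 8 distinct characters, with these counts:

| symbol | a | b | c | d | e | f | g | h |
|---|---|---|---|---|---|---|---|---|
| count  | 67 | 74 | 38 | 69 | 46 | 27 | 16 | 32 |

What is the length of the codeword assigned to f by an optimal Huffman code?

Build the tree from the bottom:
merge g(16) and f(27): 43
merge h(32) and c(38): 70
merge 43 and e(46): 89
merge a(67) and d(69): 136
merge 70 and b(74): 144
merge 89 and 136: 225
merge 144 and 225: 369
The subtree containing f is merged 4 times, so code length = 4.

4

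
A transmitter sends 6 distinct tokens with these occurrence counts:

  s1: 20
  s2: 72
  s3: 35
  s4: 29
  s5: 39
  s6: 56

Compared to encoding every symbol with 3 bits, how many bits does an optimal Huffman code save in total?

128

Fixed-length: 3 bits × 251 symbols = 753 bits.
Huffman merges:
merge s1(20) and s4(29): 49
merge s3(35) and s5(39): 74
merge 49 and s6(56): 105
merge s2(72) and 74: 146
merge 105 and 146: 251
Huffman total = 49 + 74 + 105 + 146 + 251 = 625 bits.
Saving = 753 − 625 = 128 bits.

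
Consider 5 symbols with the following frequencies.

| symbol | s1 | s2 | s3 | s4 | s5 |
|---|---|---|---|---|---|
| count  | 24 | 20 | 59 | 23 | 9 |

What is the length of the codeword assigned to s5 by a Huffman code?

3

Repeatedly merge the two smallest:
s5(9) + s2(20) → 29
s4(23) + s1(24) → 47
29 + 47 → 76
s3(59) + 76 → 135
s5's leaf is at depth 3, giving a 3-bit codeword.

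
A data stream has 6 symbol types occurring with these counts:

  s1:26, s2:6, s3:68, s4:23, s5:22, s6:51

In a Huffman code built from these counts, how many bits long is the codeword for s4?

Build the tree from the bottom:
merge s2(6) and s5(22): 28
merge s4(23) and s1(26): 49
merge 28 and 49: 77
merge s6(51) and s3(68): 119
merge 77 and 119: 196
s4's leaf is at depth 3, giving a 3-bit codeword.

3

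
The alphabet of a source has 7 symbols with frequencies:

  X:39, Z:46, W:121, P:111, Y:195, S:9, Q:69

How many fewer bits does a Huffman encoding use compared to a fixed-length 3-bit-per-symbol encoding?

285

Fixed-length: 3 bits × 590 symbols = 1770 bits.
Huffman merges:
S(9) + X(39) → 48
Z(46) + 48 → 94
Q(69) + 94 → 163
P(111) + W(121) → 232
163 + Y(195) → 358
232 + 358 → 590
Huffman total = 48 + 94 + 163 + 232 + 358 + 590 = 1485 bits.
Saving = 1770 − 1485 = 285 bits.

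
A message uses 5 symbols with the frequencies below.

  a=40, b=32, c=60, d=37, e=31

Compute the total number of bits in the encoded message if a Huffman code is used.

463

Build the Huffman tree bottom-up:
combine e(31), b(32) → 63
combine d(37), a(40) → 77
combine c(60), 63 → 123
combine 77, 123 → 200
Total encoded bits = sum of merged weights = 63 + 77 + 123 + 200 = 463.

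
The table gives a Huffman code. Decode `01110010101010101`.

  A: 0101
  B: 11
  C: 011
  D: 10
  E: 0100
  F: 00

CDAAA

Read left to right; each codeword is recognised as soon as it completes (prefix code):
  011→C | 10→D | 0101→A | 0101→A | 0101→A
Decoded message: CDAAA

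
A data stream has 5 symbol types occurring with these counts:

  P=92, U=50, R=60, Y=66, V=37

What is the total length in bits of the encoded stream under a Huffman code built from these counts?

697

Build the Huffman tree bottom-up:
merge V(37) and U(50): 87
merge R(60) and Y(66): 126
merge 87 and P(92): 179
merge 126 and 179: 305
The encoded length is the sum of every internal node's weight: 87 + 126 + 179 + 305 = 697 bits.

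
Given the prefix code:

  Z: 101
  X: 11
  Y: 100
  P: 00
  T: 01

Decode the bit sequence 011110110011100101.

TXZYXYZ

Read left to right; each codeword is recognised as soon as it completes (prefix code):
  01→T | 11→X | 101→Z | 100→Y | 11→X | 100→Y | 101→Z
Decoded message: TXZYXYZ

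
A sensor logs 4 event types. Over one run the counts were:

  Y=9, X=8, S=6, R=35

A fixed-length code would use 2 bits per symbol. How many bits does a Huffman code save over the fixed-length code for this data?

Fixed-length: 2 bits × 58 symbols = 116 bits.
Huffman merges:
S(6) + X(8) → 14
Y(9) + 14 → 23
23 + R(35) → 58
Huffman total = 14 + 23 + 58 = 95 bits.
Saving = 116 − 95 = 21 bits.

21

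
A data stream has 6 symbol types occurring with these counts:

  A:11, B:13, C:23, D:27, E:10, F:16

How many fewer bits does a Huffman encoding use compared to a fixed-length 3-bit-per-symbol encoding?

Fixed-length: 3 bits × 100 symbols = 300 bits.
Huffman merges:
merge E(10) and A(11): 21
merge B(13) and F(16): 29
merge 21 and C(23): 44
merge D(27) and 29: 56
merge 44 and 56: 100
Huffman total = 21 + 29 + 44 + 56 + 100 = 250 bits.
Saving = 300 − 250 = 50 bits.

50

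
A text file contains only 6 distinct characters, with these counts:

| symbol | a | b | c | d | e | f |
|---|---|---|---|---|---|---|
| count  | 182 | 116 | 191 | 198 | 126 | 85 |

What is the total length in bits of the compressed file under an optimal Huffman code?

Greedily combine the two least-frequent nodes:
combine f(85), b(116) → 201
combine e(126), a(182) → 308
combine c(191), d(198) → 389
combine 201, 308 → 509
combine 389, 509 → 898
Total encoded bits = sum of merged weights = 201 + 308 + 389 + 509 + 898 = 2305.

2305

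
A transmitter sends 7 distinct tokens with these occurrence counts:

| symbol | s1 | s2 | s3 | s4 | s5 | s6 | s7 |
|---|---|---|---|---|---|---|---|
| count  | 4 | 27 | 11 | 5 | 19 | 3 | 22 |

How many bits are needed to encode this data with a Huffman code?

Merge the two smallest weights repeatedly:
s6(3) + s1(4) → 7
s4(5) + 7 → 12
s3(11) + 12 → 23
s5(19) + s7(22) → 41
23 + s2(27) → 50
41 + 50 → 91
The encoded length is the sum of every internal node's weight: 7 + 12 + 23 + 41 + 50 + 91 = 224 bits.

224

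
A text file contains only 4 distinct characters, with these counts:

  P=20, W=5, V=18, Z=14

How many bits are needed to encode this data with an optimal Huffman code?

113

Greedily combine the two least-frequent nodes:
merge W(5) and Z(14): 19
merge V(18) and 19: 37
merge P(20) and 37: 57
The encoded length is the sum of every internal node's weight: 19 + 37 + 57 = 113 bits.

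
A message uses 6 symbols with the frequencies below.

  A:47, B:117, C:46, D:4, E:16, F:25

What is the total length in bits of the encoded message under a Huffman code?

549

Merge the two smallest weights repeatedly:
D(4) + E(16) → 20
20 + F(25) → 45
45 + C(46) → 91
A(47) + 91 → 138
B(117) + 138 → 255
Each symbol's bit-cost is frequency × depth; summing gives 549 bits (equivalently 20 + 45 + 91 + 138 + 255).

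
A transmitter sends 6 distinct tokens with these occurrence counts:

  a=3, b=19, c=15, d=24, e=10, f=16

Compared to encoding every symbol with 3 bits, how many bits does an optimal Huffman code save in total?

Fixed-length: 3 bits × 87 symbols = 261 bits.
Huffman merges:
a(3) + e(10) → 13
13 + c(15) → 28
f(16) + b(19) → 35
d(24) + 28 → 52
35 + 52 → 87
Huffman total = 13 + 28 + 35 + 52 + 87 = 215 bits.
Saving = 261 − 215 = 46 bits.

46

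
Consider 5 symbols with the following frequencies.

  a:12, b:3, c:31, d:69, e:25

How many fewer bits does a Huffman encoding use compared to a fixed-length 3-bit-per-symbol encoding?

Fixed-length: 3 bits × 140 symbols = 420 bits.
Huffman merges:
merge b(3) and a(12): 15
merge 15 and e(25): 40
merge c(31) and 40: 71
merge d(69) and 71: 140
Huffman total = 15 + 40 + 71 + 140 = 266 bits.
Saving = 420 − 266 = 154 bits.

154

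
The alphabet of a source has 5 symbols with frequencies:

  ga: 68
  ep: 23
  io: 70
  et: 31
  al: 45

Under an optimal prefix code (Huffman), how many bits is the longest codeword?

3

Merge the two lowest-weight nodes at each step:
merge ep(23) and et(31): 54
merge al(45) and 54: 99
merge ga(68) and io(70): 138
merge 99 and 138: 237
Maximum depth reached is 3.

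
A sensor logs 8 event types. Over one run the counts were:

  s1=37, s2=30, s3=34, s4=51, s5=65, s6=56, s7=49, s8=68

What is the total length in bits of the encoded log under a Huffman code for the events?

1166

Greedily combine the two least-frequent nodes:
merge s2(30) and s3(34): 64
merge s1(37) and s7(49): 86
merge s4(51) and s6(56): 107
merge 64 and s5(65): 129
merge s8(68) and 86: 154
merge 107 and 129: 236
merge 154 and 236: 390
The encoded length is the sum of every internal node's weight: 64 + 86 + 107 + 129 + 154 + 236 + 390 = 1166 bits.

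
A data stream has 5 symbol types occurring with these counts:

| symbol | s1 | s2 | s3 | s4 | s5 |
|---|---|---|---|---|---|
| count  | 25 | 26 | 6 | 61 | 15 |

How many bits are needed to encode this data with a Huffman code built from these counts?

Build the Huffman tree bottom-up:
s3(6) + s5(15) → 21
21 + s1(25) → 46
s2(26) + 46 → 72
s4(61) + 72 → 133
The encoded length is the sum of every internal node's weight: 21 + 46 + 72 + 133 = 272 bits.

272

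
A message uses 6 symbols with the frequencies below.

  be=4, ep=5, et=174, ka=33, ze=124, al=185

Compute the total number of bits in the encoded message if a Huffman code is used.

Merge the two smallest weights repeatedly:
be(4) + ep(5) → 9
9 + ka(33) → 42
42 + ze(124) → 166
166 + et(174) → 340
al(185) + 340 → 525
Total encoded bits = sum of merged weights = 9 + 42 + 166 + 340 + 525 = 1082.

1082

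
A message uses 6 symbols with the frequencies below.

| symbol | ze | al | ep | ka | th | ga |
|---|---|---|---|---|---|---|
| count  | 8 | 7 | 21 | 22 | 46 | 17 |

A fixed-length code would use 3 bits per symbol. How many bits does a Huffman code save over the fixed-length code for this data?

Fixed-length: 3 bits × 121 symbols = 363 bits.
Huffman merges:
merge al(7) and ze(8): 15
merge 15 and ga(17): 32
merge ep(21) and ka(22): 43
merge 32 and 43: 75
merge th(46) and 75: 121
Huffman total = 15 + 32 + 43 + 75 + 121 = 286 bits.
Saving = 363 − 286 = 77 bits.

77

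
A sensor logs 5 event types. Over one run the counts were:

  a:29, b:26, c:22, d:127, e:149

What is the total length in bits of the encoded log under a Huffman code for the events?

Build the Huffman tree bottom-up:
merge c(22) and b(26): 48
merge a(29) and 48: 77
merge 77 and d(127): 204
merge e(149) and 204: 353
Total encoded bits = sum of merged weights = 48 + 77 + 204 + 353 = 682.

682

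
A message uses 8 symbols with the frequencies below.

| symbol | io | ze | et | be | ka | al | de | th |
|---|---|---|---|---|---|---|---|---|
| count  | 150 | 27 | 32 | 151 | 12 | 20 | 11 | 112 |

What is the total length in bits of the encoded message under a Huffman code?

Merge the two smallest weights repeatedly:
combine de(11), ka(12) → 23
combine al(20), 23 → 43
combine ze(27), et(32) → 59
combine 43, 59 → 102
combine 102, th(112) → 214
combine io(150), be(151) → 301
combine 214, 301 → 515
Total encoded bits = sum of merged weights = 23 + 43 + 59 + 102 + 214 + 301 + 515 = 1257.

1257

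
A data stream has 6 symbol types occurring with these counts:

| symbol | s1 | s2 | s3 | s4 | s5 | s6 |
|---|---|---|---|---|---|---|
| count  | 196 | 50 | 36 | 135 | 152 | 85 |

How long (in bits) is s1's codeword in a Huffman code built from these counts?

2

Build the tree from the bottom:
merge s3(36) and s2(50): 86
merge s6(85) and 86: 171
merge s4(135) and s5(152): 287
merge 171 and s1(196): 367
merge 287 and 367: 654
The subtree containing s1 is merged 2 times, so code length = 2.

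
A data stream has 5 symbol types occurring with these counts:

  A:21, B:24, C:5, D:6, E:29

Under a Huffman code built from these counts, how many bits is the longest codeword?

Merge the two lowest-weight nodes at each step:
merge C(5) and D(6): 11
merge 11 and A(21): 32
merge B(24) and E(29): 53
merge 32 and 53: 85
Maximum depth reached is 3.

3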